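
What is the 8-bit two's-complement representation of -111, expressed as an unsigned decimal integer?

111 in 8 bits: 01101111
Invert: 10010000
Add 1:  10010001 = 145
(Check: 2^8 - 111 = 256 - 111 = 145.)

145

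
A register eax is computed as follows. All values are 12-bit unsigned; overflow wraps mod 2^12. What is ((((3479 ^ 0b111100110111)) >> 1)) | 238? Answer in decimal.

510

3479 = 110110010111
0b111100110111 = 111100110111
→ ^ → 001010100000 = 672
→ >> 1 → 000101010000 = 336
238 = 000011101110
→ | → 000111111110 = 510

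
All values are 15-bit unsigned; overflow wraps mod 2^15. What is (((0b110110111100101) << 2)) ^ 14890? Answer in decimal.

3518

0b110110111100101 = 110110111100101
→ << 2 (mod 2^15) → 011011110010100 = 14228
14890 = 011101000101010
→ ^ → 000110110111110 = 3518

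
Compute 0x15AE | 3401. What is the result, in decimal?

0x15AE = 1010110101110
3401 = 0110101001001
 OR → 1110111101111 = 7663

7663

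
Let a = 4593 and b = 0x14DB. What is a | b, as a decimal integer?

5627

4593 = 1000111110001
0x14DB = 1010011011011
 OR → 1010111111011 = 5627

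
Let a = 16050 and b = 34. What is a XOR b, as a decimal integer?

16050 = 11111010110010
34 = 00000000100010
XOR → 11111010010000 = 16016

16016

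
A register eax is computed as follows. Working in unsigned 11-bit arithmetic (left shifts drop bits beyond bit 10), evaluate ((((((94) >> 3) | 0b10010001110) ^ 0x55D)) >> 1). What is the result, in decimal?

94 = 00001011110
→ >> 3 → 00000001011 = 11
0b10010001110 = 10010001110
→ | → 10010001111 = 1167
0x55D = 10101011101
→ ^ → 00111010010 = 466
→ >> 1 → 00011101001 = 233

233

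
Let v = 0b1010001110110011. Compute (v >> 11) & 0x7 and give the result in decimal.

v = 1010001110110011
Shift right by 11: 10100
Mask low 3 bits: 100 = 4

4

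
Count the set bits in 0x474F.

0x474F = 100011101001111
Count the 1s: 1 + 1 + 1 + 1 + 1 + 1 + 1 + 1 + 1 = 9

9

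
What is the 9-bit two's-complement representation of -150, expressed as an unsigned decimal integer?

362

150 in 9 bits: 010010110
Invert: 101101001
Add 1:  101101010 = 362
(Check: 2^9 - 150 = 512 - 150 = 362.)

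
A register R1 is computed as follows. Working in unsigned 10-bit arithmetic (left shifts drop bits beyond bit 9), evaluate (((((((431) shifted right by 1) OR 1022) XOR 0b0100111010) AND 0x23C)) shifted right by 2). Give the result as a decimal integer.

129

431 = 0110101111
→ shifted right by 1 → 0011010111 = 215
1022 = 1111111110
→ OR → 1111111111 = 1023
0b0100111010 = 0100111010
→ XOR → 1011000101 = 709
0x23C = 1000111100
→ AND → 1000000100 = 516
→ shifted right by 2 → 0010000001 = 129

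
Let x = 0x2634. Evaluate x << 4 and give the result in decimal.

0x2634 = 000010011000110100
shift left by 4 → 100110001101000000 = 156480
(equivalently, 9780 × 2^4 = 9780 × 16)

156480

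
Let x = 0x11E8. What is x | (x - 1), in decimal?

4591

x = 1000111101000 = 4584
x - 1 = 1000111100111
OR    = 1000111101111 = 4591
(x | (x - 1) sets all bits below the lowest set bit.)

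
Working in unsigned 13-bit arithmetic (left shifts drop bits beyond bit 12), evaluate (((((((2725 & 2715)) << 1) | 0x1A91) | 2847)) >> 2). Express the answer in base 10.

2023

2725 = 0101010100101
2715 = 0101010011011
→ & → 0101010000001 = 2689
→ << 1 (mod 2^13) → 1010100000010 = 5378
0x1A91 = 1101010010001
→ | → 1111110010011 = 8083
2847 = 0101100011111
→ | → 1111110011111 = 8095
→ >> 2 → 0011111100111 = 2023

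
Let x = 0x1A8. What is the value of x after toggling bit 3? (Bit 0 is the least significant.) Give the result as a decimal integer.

x = 00110101000
bit 3 is currently 1; toggle it via x ^ (1 << 3) = x ^ 8
→ 00110100000 = 416

416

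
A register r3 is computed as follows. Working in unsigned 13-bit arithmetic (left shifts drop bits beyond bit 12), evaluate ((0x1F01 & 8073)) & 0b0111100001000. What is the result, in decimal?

0x1F01 = 1111100000001
8073 = 1111110001001
→ & → 1111100000001 = 7937
0b0111100001000 = 0111100001000
→ & → 0111100000000 = 3840

3840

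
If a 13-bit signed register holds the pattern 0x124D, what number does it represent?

pattern = 1001001001101 (MSB is 1 ⇒ negative)
Invert: 0110110110010, add 1 → 0110110110011 = 3507, so the value is -3507.
(Equivalently: 4685 - 2^13 = 4685 - 8192 = -3507.)

-3507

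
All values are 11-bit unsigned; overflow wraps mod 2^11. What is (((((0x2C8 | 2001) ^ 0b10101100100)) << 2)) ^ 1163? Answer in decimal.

1663

0x2C8 = 01011001000
2001 = 11111010001
→ | → 11111011001 = 2009
0b10101100100 = 10101100100
→ ^ → 01010111101 = 701
→ << 2 (mod 2^11) → 01011110100 = 756
1163 = 10010001011
→ ^ → 11001111111 = 1663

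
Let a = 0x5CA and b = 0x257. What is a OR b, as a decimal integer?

2015

0x5CA = 10111001010
0x257 = 01001010111
 OR → 11111011111 = 2015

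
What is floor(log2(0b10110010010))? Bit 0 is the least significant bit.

0b10110010010 = 10110010010
The topmost 1 is at position 10 (since 2^10 = 1024 ≤ 1426 < 2048).

10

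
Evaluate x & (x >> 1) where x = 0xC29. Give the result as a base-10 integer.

x = 110000101001 = 3113
x>>1 = 011000010100
AND  = 010000000000 = 1024
(x & (x >> 1) has a 1 wherever x has two consecutive 1 bits.)

1024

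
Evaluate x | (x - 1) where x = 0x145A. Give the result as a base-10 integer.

x = 1010001011010 = 5210
x - 1 = 1010001011001
OR    = 1010001011011 = 5211
(x | (x - 1) sets all bits below the lowest set bit.)

5211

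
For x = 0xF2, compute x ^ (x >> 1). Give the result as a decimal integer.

x = 11110010 = 242
x>>1 = 01111001
XOR  = 10001011 = 139
(x ^ (x >> 1) gives the standard binary-reflected Gray code of x.)

139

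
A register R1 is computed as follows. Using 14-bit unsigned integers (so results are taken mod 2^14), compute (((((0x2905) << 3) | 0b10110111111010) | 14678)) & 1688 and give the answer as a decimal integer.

0x2905 = 10100100000101
→ << 3 (mod 2^14) → 00100000101000 = 2088
0b10110111111010 = 10110111111010
→ | → 10110111111010 = 11770
14678 = 11100101010110
→ | → 11110111111110 = 15870
1688 = 00011010011000
→ & → 00010010011000 = 1176

1176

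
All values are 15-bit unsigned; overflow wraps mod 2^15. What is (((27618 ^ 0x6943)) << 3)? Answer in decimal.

27618 = 110101111100010
0x6943 = 110100101000011
→ ^ → 000001010100001 = 673
→ << 3 (mod 2^15) → 001010100001000 = 5384

5384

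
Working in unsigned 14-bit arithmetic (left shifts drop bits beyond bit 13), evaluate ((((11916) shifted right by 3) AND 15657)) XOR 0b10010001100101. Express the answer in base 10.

11916 = 10111010001100
→ shifted right by 3 → 00010111010001 = 1489
15657 = 11110100101001
→ AND → 00010100000001 = 1281
0b10010001100101 = 10010001100101
→ XOR → 10000101100100 = 8548

8548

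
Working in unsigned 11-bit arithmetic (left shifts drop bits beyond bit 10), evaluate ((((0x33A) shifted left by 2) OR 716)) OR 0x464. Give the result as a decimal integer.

0x33A = 01100111010
→ shifted left by 2 (mod 2^11) → 10011101000 = 1256
716 = 01011001100
→ OR → 11011101100 = 1772
0x464 = 10001100100
→ OR → 11011101100 = 1772

1772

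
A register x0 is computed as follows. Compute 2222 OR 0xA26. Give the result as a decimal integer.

2734

2222 = 100010101110
0xA26 = 101000100110
 OR → 101010101110 = 2734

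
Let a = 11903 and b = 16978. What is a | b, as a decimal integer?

28287

11903 = 010111001111111
16978 = 100001001010010
 OR → 110111001111111 = 28287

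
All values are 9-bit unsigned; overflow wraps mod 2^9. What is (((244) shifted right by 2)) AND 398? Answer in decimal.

244 = 011110100
→ shifted right by 2 → 000111101 = 61
398 = 110001110
→ AND → 000001100 = 12

12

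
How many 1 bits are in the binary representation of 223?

223 = 11011111
Count the 1s: 1 + 1 + 1 + 1 + 1 + 1 + 1 = 7

7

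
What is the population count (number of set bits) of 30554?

30554 = 111011101011010
Count the 1s: 1 + 1 + 1 + 1 + 1 + 1 + 1 + 1 + 1 + 1 = 10

10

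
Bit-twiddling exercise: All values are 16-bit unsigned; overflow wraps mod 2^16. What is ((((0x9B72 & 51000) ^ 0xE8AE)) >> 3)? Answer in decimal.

0x9B72 = 1001101101110010
51000 = 1100011100111000
→ & → 1000001100110000 = 33584
0xE8AE = 1110100010101110
→ ^ → 0110101110011110 = 27550
→ >> 3 → 0000110101110011 = 3443

3443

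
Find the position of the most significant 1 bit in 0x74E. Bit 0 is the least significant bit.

0x74E = 11101001110
The topmost 1 is at position 10 (since 2^10 = 1024 ≤ 1870 < 2048).

10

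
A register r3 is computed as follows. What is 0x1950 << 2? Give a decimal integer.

25920

0x1950 = 001100101010000
shift left by 2 → 110010101000000 = 25920
(equivalently, 6480 × 2^2 = 6480 × 4)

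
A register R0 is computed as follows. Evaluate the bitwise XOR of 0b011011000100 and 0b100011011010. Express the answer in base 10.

3614

a = 011011000100
b = 100011011010
XOR → 111000011110 = 3614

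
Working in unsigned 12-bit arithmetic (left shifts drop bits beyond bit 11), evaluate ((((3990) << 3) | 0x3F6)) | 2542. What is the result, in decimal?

3990 = 111110010110
→ << 3 (mod 2^12) → 110010110000 = 3248
0x3F6 = 001111110110
→ | → 111111110110 = 4086
2542 = 100111101110
→ | → 111111111110 = 4094

4094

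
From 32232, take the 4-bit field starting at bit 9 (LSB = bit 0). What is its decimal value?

v = 111110111101000
Shift right by 9: 111110
Mask low 4 bits: 1110 = 14

14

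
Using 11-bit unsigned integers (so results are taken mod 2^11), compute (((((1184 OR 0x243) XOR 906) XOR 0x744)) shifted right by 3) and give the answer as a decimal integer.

69

1184 = 10010100000
0x243 = 01001000011
→ OR → 11011100011 = 1763
906 = 01110001010
→ XOR → 10101101001 = 1385
0x744 = 11101000100
→ XOR → 01000101101 = 557
→ shifted right by 3 → 00001000101 = 69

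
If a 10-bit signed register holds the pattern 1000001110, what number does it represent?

-498

pattern = 1000001110 (MSB is 1 ⇒ negative)
Invert: 0111110001, add 1 → 0111110010 = 498, so the value is -498.
(Equivalently: 526 - 2^10 = 526 - 1024 = -498.)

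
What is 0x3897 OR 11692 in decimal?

15807

0x3897 = 11100010010111
11692 = 10110110101100
 OR → 11110110111111 = 15807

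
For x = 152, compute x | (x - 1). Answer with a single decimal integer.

159

x = 10011000 = 152
x - 1 = 10010111
OR    = 10011111 = 159
(x | (x - 1) sets all bits below the lowest set bit.)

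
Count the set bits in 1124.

4

1124 = 10001100100
Count the 1s: 1 + 1 + 1 + 1 = 4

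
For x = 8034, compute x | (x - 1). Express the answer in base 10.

8035

x = 1111101100010 = 8034
x - 1 = 1111101100001
OR    = 1111101100011 = 8035
(x | (x - 1) sets all bits below the lowest set bit.)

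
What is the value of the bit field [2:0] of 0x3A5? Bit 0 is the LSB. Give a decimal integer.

5

v = 1110100101
Shift right by 0: 1110100101
Mask low 3 bits: 101 = 5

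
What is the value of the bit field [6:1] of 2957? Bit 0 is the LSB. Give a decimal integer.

6

v = 101110001101
Shift right by 1: 10111000110
Mask low 6 bits: 000110 = 6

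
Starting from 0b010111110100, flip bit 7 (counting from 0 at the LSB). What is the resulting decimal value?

1396

x = 010111110100
bit 7 is currently 1; toggle it via x ^ (1 << 7) = x ^ 128
→ 010101110100 = 1396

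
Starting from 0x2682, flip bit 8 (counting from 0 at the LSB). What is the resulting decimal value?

10114

x = 010011010000010
bit 8 is currently 0; toggle it via x ^ (1 << 8) = x ^ 256
→ 010011110000010 = 10114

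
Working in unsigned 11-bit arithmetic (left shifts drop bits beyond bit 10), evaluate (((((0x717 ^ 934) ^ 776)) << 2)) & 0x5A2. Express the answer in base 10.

0x717 = 11100010111
934 = 01110100110
→ ^ → 10010110001 = 1201
776 = 01100001000
→ ^ → 11110111001 = 1977
→ << 2 (mod 2^11) → 11011100100 = 1764
0x5A2 = 10110100010
→ & → 10010100000 = 1184

1184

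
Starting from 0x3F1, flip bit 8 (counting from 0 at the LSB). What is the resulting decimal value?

753

x = 01111110001
bit 8 is currently 1; toggle it via x ^ (1 << 8) = x ^ 256
→ 01011110001 = 753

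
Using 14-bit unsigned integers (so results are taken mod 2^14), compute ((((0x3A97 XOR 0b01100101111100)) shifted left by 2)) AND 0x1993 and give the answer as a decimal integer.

2432

0x3A97 = 11101010010111
0b01100101111100 = 01100101111100
→ XOR → 10001111101011 = 9195
→ shifted left by 2 (mod 2^14) → 00111110101100 = 4012
0x1993 = 01100110010011
→ AND → 00100110000000 = 2432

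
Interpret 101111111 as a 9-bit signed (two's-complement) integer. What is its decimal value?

pattern = 101111111 (MSB is 1 ⇒ negative)
Invert: 010000000, add 1 → 010000001 = 129, so the value is -129.
(Equivalently: 383 - 2^9 = 383 - 512 = -129.)

-129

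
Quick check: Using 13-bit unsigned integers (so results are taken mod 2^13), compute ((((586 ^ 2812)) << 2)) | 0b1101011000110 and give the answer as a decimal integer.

586 = 0001001001010
2812 = 0101011111100
→ ^ → 0100010110110 = 2230
→ << 2 (mod 2^13) → 0001011011000 = 728
0b1101011000110 = 1101011000110
→ | → 1101011011110 = 6878

6878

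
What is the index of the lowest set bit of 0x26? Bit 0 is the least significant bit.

0x26 = 100110
Trailing zeros: 1, so the lowest set bit is bit 1 (value 2).

1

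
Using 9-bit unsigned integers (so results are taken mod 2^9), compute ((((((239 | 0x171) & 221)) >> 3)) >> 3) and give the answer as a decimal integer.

3

239 = 011101111
0x171 = 101110001
→ | → 111111111 = 511
221 = 011011101
→ & → 011011101 = 221
→ >> 3 → 000011011 = 27
→ >> 3 → 000000011 = 3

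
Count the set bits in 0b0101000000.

n = 101000000
Count the 1s: 1 + 1 = 2

2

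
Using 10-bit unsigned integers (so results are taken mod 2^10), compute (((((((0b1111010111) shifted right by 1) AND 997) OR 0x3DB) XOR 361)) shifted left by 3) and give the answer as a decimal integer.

0b1111010111 = 1111010111
→ shifted right by 1 → 0111101011 = 491
997 = 1111100101
→ AND → 0111100001 = 481
0x3DB = 1111011011
→ OR → 1111111011 = 1019
361 = 0101101001
→ XOR → 1010010010 = 658
→ shifted left by 3 (mod 2^10) → 0010010000 = 144

144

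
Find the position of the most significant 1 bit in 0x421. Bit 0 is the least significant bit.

0x421 = 10000100001
The topmost 1 is at position 10 (since 2^10 = 1024 ≤ 1057 < 2048).

10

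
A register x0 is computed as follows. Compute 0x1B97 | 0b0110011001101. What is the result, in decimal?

8159

0x1B97 = 1101110010111
b = 0110011001101
 OR → 1111111011111 = 8159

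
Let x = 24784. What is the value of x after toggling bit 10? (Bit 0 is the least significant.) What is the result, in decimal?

x = 110000011010000
bit 10 is currently 0; toggle it via x ^ (1 << 10) = x ^ 1024
→ 110010011010000 = 25808

25808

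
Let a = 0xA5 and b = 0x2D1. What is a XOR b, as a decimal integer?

0xA5 = 0010100101
0x2D1 = 1011010001
XOR → 1001110100 = 628

628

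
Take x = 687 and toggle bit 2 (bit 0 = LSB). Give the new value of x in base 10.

683

x = 0001010101111
bit 2 is currently 1; toggle it via x ^ (1 << 2) = x ^ 4
→ 0001010101011 = 683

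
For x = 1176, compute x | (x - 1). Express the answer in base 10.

1183

x = 10010011000 = 1176
x - 1 = 10010010111
OR    = 10010011111 = 1183
(x | (x - 1) sets all bits below the lowest set bit.)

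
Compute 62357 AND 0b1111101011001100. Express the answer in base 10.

62084

62357 = 1111001110010101
b = 1111101011001100
AND → 1111001010000100 = 62084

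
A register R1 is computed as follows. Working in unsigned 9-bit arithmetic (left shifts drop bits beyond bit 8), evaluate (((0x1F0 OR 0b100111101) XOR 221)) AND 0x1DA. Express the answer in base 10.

0x1F0 = 111110000
0b100111101 = 100111101
→ OR → 111111101 = 509
221 = 011011101
→ XOR → 100100000 = 288
0x1DA = 111011010
→ AND → 100000000 = 256

256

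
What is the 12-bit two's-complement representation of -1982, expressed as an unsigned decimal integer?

1982 in 12 bits: 011110111110
Invert: 100001000001
Add 1:  100001000010 = 2114
(Check: 2^12 - 1982 = 4096 - 1982 = 2114.)

2114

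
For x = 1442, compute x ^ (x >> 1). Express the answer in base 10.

x = 10110100010 = 1442
x>>1 = 01011010001
XOR  = 11101110011 = 1907
(x ^ (x >> 1) gives the standard binary-reflected Gray code of x.)

1907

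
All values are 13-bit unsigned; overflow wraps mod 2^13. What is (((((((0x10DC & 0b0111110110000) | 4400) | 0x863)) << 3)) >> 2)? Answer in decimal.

998

0x10DC = 1000011011100
0b0111110110000 = 0111110110000
→ & → 0000010010000 = 144
4400 = 1000100110000
→ | → 1000110110000 = 4528
0x863 = 0100001100011
→ | → 1100111110011 = 6643
→ << 3 (mod 2^13) → 0111110011000 = 3992
→ >> 2 → 0001111100110 = 998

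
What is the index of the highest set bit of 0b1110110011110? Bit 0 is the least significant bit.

0b1110110011110 = 1110110011110
The topmost 1 is at position 12 (since 2^12 = 4096 ≤ 7582 < 8192).

12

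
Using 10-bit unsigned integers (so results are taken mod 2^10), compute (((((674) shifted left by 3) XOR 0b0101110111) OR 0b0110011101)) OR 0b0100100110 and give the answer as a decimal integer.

674 = 1010100010
→ shifted left by 3 (mod 2^10) → 0100010000 = 272
0b0101110111 = 0101110111
→ XOR → 0001100111 = 103
0b0110011101 = 0110011101
→ OR → 0111111111 = 511
0b0100100110 = 0100100110
→ OR → 0111111111 = 511

511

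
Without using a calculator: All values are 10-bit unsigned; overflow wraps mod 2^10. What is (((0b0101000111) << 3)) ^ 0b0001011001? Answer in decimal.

0b0101000111 = 0101000111
→ << 3 (mod 2^10) → 1000111000 = 568
0b0001011001 = 0001011001
→ ^ → 1001100001 = 609

609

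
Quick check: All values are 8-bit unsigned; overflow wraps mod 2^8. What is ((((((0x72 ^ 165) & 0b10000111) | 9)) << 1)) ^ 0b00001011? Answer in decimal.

0x72 = 01110010
165 = 10100101
→ ^ → 11010111 = 215
0b10000111 = 10000111
→ & → 10000111 = 135
9 = 00001001
→ | → 10001111 = 143
→ << 1 (mod 2^8) → 00011110 = 30
0b00001011 = 00001011
→ ^ → 00010101 = 21

21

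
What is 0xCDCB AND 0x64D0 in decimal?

0xCDCB = 1100110111001011
0x64D0 = 0110010011010000
AND → 0100010011000000 = 17600

17600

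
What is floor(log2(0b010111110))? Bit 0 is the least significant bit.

7

0b010111110 = 10111110
The topmost 1 is at position 7 (since 2^7 = 128 ≤ 190 < 256).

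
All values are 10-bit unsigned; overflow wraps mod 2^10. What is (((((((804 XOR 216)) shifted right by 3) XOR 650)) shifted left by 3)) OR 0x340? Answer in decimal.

1000

804 = 1100100100
216 = 0011011000
→ XOR → 1111111100 = 1020
→ shifted right by 3 → 0001111111 = 127
650 = 1010001010
→ XOR → 1011110101 = 757
→ shifted left by 3 (mod 2^10) → 1110101000 = 936
0x340 = 1101000000
→ OR → 1111101000 = 1000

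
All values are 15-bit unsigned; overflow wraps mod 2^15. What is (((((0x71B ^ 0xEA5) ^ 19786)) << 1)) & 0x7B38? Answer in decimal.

2344

0x71B = 000011100011011
0xEA5 = 000111010100101
→ ^ → 000100110111110 = 2494
19786 = 100110101001010
→ ^ → 100010011110100 = 17652
→ << 1 (mod 2^15) → 000100111101000 = 2536
0x7B38 = 111101100111000
→ & → 000100100101000 = 2344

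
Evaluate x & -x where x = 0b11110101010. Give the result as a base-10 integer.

2

x = 11110101010 = 1962
-x (two's complement) = …00001010110
AND   = 00000000010 = 2
(x & -x isolates the lowest set bit of x.)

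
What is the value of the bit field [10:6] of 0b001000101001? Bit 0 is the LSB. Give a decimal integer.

8

v = 001000101001
Shift right by 6: 001000
Mask low 5 bits: 01000 = 8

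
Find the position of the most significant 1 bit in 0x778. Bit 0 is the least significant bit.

10

0x778 = 11101111000
The topmost 1 is at position 10 (since 2^10 = 1024 ≤ 1912 < 2048).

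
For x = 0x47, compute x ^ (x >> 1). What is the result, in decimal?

x = 1000111 = 71
x>>1 = 0100011
XOR  = 1100100 = 100
(x ^ (x >> 1) gives the standard binary-reflected Gray code of x.)

100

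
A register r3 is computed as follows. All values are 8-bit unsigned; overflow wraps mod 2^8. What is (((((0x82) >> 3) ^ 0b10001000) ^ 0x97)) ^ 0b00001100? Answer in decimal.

3

0x82 = 10000010
→ >> 3 → 00010000 = 16
0b10001000 = 10001000
→ ^ → 10011000 = 152
0x97 = 10010111
→ ^ → 00001111 = 15
0b00001100 = 00001100
→ ^ → 00000011 = 3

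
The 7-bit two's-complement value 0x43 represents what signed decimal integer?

pattern = 1000011 (MSB is 1 ⇒ negative)
Invert: 0111100, add 1 → 0111101 = 61, so the value is -61.
(Equivalently: 67 - 2^7 = 67 - 128 = -61.)

-61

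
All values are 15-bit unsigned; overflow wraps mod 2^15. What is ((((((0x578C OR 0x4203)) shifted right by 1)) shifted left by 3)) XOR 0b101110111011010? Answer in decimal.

0x578C = 101011110001100
0x4203 = 100001000000011
→ OR → 101011110001111 = 22415
→ shifted right by 1 → 010101111000111 = 11207
→ shifted left by 3 (mod 2^15) → 101111000111000 = 24120
0b101110111011010 = 101110111011010
→ XOR → 000001111100010 = 994

994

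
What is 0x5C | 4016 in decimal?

4092

0x5C = 000001011100
4016 = 111110110000
 OR → 111111111100 = 4092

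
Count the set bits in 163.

4

163 = 10100011
Count the 1s: 1 + 1 + 1 + 1 = 4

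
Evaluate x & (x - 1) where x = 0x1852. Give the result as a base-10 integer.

x = 1100001010010 = 6226
x - 1 = 1100001010001
AND   = 1100001010000 = 6224
(x & (x - 1) clears the lowest set bit of x.)

6224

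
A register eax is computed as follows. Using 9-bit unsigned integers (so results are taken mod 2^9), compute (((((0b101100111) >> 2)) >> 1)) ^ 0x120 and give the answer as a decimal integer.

0b101100111 = 101100111
→ >> 2 → 001011001 = 89
→ >> 1 → 000101100 = 44
0x120 = 100100000
→ ^ → 100001100 = 268

268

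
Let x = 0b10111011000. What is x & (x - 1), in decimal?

x = 10111011000 = 1496
x - 1 = 10111010111
AND   = 10111010000 = 1488
(x & (x - 1) clears the lowest set bit of x.)

1488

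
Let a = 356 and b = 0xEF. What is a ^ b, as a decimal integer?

395

356 = 101100100
0xEF = 011101111
XOR → 110001011 = 395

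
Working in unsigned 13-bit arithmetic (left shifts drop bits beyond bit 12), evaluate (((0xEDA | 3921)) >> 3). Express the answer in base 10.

507

0xEDA = 0111011011010
3921 = 0111101010001
→ | → 0111111011011 = 4059
→ >> 3 → 0000111111011 = 507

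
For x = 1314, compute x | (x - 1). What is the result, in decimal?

1315

x = 10100100010 = 1314
x - 1 = 10100100001
OR    = 10100100011 = 1315
(x | (x - 1) sets all bits below the lowest set bit.)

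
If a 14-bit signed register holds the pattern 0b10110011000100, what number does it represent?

-4924

pattern = 10110011000100 (MSB is 1 ⇒ negative)
Invert: 01001100111011, add 1 → 01001100111100 = 4924, so the value is -4924.
(Equivalently: 11460 - 2^14 = 11460 - 16384 = -4924.)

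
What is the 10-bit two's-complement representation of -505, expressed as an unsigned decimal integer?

505 in 10 bits: 0111111001
Invert: 1000000110
Add 1:  1000000111 = 519
(Check: 2^10 - 505 = 1024 - 505 = 519.)

519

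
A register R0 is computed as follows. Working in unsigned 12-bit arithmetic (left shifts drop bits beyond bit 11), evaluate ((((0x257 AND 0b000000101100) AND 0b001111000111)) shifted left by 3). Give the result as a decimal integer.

32

0x257 = 001001010111
0b000000101100 = 000000101100
→ AND → 000000000100 = 4
0b001111000111 = 001111000111
→ AND → 000000000100 = 4
→ shifted left by 3 (mod 2^12) → 000000100000 = 32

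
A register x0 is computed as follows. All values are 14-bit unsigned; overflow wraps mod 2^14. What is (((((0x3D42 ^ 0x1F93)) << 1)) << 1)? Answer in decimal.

0x3D42 = 11110101000010
0x1F93 = 01111110010011
→ ^ → 10001011010001 = 8913
→ << 1 (mod 2^14) → 00010110100010 = 1442
→ << 1 (mod 2^14) → 00101101000100 = 2884

2884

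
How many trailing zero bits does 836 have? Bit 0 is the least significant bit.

2

836 = 1101000100
Trailing zeros: 2, so the lowest set bit is bit 2 (value 4).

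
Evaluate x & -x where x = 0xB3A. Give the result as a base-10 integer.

2

x = 101100111010 = 2874
-x (two's complement) = …010011000110
AND   = 000000000010 = 2
(x & -x isolates the lowest set bit of x.)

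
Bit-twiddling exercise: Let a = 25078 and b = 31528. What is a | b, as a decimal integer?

31742

25078 = 110000111110110
31528 = 111101100101000
 OR → 111101111111110 = 31742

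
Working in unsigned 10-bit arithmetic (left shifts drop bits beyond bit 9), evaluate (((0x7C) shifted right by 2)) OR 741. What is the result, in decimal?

767

0x7C = 0001111100
→ shifted right by 2 → 0000011111 = 31
741 = 1011100101
→ OR → 1011111111 = 767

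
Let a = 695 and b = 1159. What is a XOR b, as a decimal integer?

1584

695 = 01010110111
1159 = 10010000111
XOR → 11000110000 = 1584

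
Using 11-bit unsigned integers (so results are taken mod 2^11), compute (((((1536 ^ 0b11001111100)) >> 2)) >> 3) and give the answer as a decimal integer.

1536 = 11000000000
0b11001111100 = 11001111100
→ ^ → 00001111100 = 124
→ >> 2 → 00000011111 = 31
→ >> 3 → 00000000011 = 3

3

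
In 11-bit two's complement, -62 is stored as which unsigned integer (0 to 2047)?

62 in 11 bits: 00000111110
Invert: 11111000001
Add 1:  11111000010 = 1986
(Check: 2^11 - 62 = 2048 - 62 = 1986.)

1986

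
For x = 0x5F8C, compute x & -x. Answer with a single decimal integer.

x = 101111110001100 = 24460
-x (two's complement) = …010000001110100
AND   = 000000000000100 = 4
(x & -x isolates the lowest set bit of x.)

4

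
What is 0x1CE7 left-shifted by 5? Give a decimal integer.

0x1CE7 = 000001110011100111
shift left by 5 → 111001110011100000 = 236768
(equivalently, 7399 × 2^5 = 7399 × 32)

236768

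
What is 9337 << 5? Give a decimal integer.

298784

9337 = 0000010010001111001
shift left by 5 → 1001000111100100000 = 298784
(equivalently, 9337 × 2^5 = 9337 × 32)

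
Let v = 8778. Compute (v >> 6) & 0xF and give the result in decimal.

v = 10001001001010
Shift right by 6: 10001001
Mask low 4 bits: 1001 = 9

9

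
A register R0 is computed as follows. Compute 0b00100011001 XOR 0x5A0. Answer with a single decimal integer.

1209

a = 00100011001
0x5A0 = 10110100000
XOR → 10010111001 = 1209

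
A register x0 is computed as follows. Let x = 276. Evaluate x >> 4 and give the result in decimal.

17

276 = 100010100
shift right by 4 → 000010001 = 17
(equivalently, floor(276 / 16))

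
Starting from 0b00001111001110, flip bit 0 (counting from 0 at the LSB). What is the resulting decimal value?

x = 00001111001110
bit 0 is currently 0; toggle it via x ^ (1 << 0) = x ^ 1
→ 00001111001111 = 975

975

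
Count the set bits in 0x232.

0x232 = 1000110010
Count the 1s: 1 + 1 + 1 + 1 = 4

4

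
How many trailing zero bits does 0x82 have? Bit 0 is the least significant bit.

0x82 = 10000010
Trailing zeros: 1, so the lowest set bit is bit 1 (value 2).

1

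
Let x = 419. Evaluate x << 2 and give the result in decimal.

419 = 00110100011
shift left by 2 → 11010001100 = 1676
(equivalently, 419 × 2^2 = 419 × 4)

1676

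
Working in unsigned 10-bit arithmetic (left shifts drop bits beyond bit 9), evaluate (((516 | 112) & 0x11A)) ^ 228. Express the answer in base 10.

244

516 = 1000000100
112 = 0001110000
→ | → 1001110100 = 628
0x11A = 0100011010
→ & → 0000010000 = 16
228 = 0011100100
→ ^ → 0011110100 = 244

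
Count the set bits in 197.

197 = 11000101
Count the 1s: 1 + 1 + 1 + 1 = 4

4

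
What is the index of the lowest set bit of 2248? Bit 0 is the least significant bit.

3

2248 = 100011001000
Trailing zeros: 3, so the lowest set bit is bit 3 (value 8).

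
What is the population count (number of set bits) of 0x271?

0x271 = 1001110001
Count the 1s: 1 + 1 + 1 + 1 + 1 = 5

5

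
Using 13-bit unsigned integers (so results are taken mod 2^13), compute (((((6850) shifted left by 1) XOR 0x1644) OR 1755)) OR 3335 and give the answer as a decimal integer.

6850 = 1101011000010
→ shifted left by 1 (mod 2^13) → 1010110000100 = 5508
0x1644 = 1011001000100
→ XOR → 0001111000000 = 960
1755 = 0011011011011
→ OR → 0011111011011 = 2011
3335 = 0110100000111
→ OR → 0111111011111 = 4063

4063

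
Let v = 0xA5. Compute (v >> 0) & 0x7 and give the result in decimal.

5

v = 10100101
Shift right by 0: 10100101
Mask low 3 bits: 101 = 5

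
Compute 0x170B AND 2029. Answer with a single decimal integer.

1801

0x170B = 1011100001011
2029 = 0011111101101
AND → 0011100001001 = 1801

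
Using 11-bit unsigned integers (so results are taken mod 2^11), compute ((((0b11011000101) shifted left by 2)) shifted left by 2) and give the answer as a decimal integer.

1104

0b11011000101 = 11011000101
→ shifted left by 2 (mod 2^11) → 01100010100 = 788
→ shifted left by 2 (mod 2^11) → 10001010000 = 1104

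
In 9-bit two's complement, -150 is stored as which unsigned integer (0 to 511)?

362

150 in 9 bits: 010010110
Invert: 101101001
Add 1:  101101010 = 362
(Check: 2^9 - 150 = 512 - 150 = 362.)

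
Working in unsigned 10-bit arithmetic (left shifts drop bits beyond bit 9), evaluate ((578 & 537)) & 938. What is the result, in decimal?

578 = 1001000010
537 = 1000011001
→ & → 1000000000 = 512
938 = 1110101010
→ & → 1000000000 = 512

512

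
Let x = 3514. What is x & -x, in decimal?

2

x = 110110111010 = 3514
-x (two's complement) = …001001000110
AND   = 000000000010 = 2
(x & -x isolates the lowest set bit of x.)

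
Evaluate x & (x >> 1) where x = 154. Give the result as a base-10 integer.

8

x = 10011010 = 154
x>>1 = 01001101
AND  = 00001000 = 8
(x & (x >> 1) has a 1 wherever x has two consecutive 1 bits.)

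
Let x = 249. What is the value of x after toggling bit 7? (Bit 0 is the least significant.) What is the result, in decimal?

x = 011111001
bit 7 is currently 1; toggle it via x ^ (1 << 7) = x ^ 128
→ 001111001 = 121

121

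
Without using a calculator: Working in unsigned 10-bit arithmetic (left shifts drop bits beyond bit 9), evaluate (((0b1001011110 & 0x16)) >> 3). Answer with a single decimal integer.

0b1001011110 = 1001011110
0x16 = 0000010110
→ & → 0000010110 = 22
→ >> 3 → 0000000010 = 2

2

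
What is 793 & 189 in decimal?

25

793 = 1100011001
189 = 0010111101
AND → 0000011001 = 25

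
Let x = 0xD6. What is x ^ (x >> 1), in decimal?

189

x = 11010110 = 214
x>>1 = 01101011
XOR  = 10111101 = 189
(x ^ (x >> 1) gives the standard binary-reflected Gray code of x.)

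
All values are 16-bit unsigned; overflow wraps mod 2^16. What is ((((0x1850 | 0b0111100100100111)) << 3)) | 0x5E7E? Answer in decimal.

0x1850 = 0001100001010000
0b0111100100100111 = 0111100100100111
→ | → 0111100101110111 = 31095
→ << 3 (mod 2^16) → 1100101110111000 = 52152
0x5E7E = 0101111001111110
→ | → 1101111111111110 = 57342

57342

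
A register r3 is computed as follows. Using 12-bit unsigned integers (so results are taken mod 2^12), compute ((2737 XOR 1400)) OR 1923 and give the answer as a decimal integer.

4043

2737 = 101010110001
1400 = 010101111000
→ XOR → 111111001001 = 4041
1923 = 011110000011
→ OR → 111111001011 = 4043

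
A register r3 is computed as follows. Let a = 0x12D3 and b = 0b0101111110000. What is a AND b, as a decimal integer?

720

0x12D3 = 1001011010011
b = 0101111110000
AND → 0001011010000 = 720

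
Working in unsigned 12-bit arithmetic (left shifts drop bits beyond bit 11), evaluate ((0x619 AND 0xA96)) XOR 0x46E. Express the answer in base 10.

1662

0x619 = 011000011001
0xA96 = 101010010110
→ AND → 001000010000 = 528
0x46E = 010001101110
→ XOR → 011001111110 = 1662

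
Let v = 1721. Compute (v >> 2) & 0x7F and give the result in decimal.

v = 0011010111001
Shift right by 2: 00110101110
Mask low 7 bits: 0101110 = 46

46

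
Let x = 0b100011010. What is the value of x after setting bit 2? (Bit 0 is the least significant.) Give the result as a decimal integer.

x = 100011010
bit 2 is currently 0; set it via x | (1 << 2) = x | 4
→ 100011110 = 286

286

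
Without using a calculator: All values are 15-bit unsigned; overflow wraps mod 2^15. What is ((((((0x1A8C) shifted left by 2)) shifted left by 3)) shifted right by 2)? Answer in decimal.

0x1A8C = 001101010001100
→ shifted left by 2 (mod 2^15) → 110101000110000 = 27184
→ shifted left by 3 (mod 2^15) → 101000110000000 = 20864
→ shifted right by 2 → 001010001100000 = 5216

5216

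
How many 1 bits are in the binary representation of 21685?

8

21685 = 101010010110101
Count the 1s: 1 + 1 + 1 + 1 + 1 + 1 + 1 + 1 = 8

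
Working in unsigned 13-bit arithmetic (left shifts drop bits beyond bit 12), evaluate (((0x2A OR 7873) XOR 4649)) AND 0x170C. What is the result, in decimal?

0x2A = 0000000101010
7873 = 1111011000001
→ OR → 1111011101011 = 7915
4649 = 1001000101001
→ XOR → 0110011000010 = 3266
0x170C = 1011100001100
→ AND → 0010000000000 = 1024

1024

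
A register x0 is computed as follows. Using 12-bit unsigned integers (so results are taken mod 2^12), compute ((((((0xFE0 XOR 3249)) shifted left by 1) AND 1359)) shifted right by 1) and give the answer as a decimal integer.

513

0xFE0 = 111111100000
3249 = 110010110001
→ XOR → 001101010001 = 849
→ shifted left by 1 (mod 2^12) → 011010100010 = 1698
1359 = 010101001111
→ AND → 010000000010 = 1026
→ shifted right by 1 → 001000000001 = 513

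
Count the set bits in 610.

4

610 = 1001100010
Count the 1s: 1 + 1 + 1 + 1 = 4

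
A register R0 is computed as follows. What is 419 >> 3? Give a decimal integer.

52

419 = 110100011
shift right by 3 → 000110100 = 52
(equivalently, floor(419 / 8))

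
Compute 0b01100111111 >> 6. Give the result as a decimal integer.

12

x = 1100111111
shift right by 6 → 0000001100 = 12
(equivalently, floor(831 / 64))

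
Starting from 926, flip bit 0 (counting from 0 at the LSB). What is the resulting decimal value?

927

x = 1110011110
bit 0 is currently 0; toggle it via x ^ (1 << 0) = x ^ 1
→ 1110011111 = 927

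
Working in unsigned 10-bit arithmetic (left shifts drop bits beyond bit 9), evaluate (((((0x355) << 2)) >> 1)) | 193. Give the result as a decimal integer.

235

0x355 = 1101010101
→ << 2 (mod 2^10) → 0101010100 = 340
→ >> 1 → 0010101010 = 170
193 = 0011000001
→ | → 0011101011 = 235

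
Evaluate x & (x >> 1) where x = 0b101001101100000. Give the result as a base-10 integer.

288

x = 101001101100000 = 21344
x>>1 = 010100110110000
AND  = 000000100100000 = 288
(x & (x >> 1) has a 1 wherever x has two consecutive 1 bits.)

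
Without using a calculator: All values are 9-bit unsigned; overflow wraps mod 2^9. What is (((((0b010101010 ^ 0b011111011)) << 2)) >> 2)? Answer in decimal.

0b010101010 = 010101010
0b011111011 = 011111011
→ ^ → 001010001 = 81
→ << 2 (mod 2^9) → 101000100 = 324
→ >> 2 → 001010001 = 81

81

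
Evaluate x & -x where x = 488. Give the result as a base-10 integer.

8

x = 111101000 = 488
-x (two's complement) = …000011000
AND   = 000001000 = 8
(x & -x isolates the lowest set bit of x.)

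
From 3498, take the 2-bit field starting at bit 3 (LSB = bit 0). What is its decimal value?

1

v = 0110110101010
Shift right by 3: 0110110101
Mask low 2 bits: 01 = 1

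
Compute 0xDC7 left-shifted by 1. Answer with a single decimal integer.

7054

0xDC7 = 0110111000111
shift left by 1 → 1101110001110 = 7054
(equivalently, 3527 × 2^1 = 3527 × 2)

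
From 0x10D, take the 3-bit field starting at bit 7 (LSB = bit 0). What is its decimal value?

2

v = 0100001101
Shift right by 7: 010
Mask low 3 bits: 010 = 2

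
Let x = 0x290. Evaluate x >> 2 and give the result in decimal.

0x290 = 1010010000
shift right by 2 → 0010100100 = 164
(equivalently, floor(656 / 4))

164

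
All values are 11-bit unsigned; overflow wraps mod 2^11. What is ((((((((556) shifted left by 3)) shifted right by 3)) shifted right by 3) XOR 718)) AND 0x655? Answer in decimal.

577

556 = 01000101100
→ shifted left by 3 (mod 2^11) → 00101100000 = 352
→ shifted right by 3 → 00000101100 = 44
→ shifted right by 3 → 00000000101 = 5
718 = 01011001110
→ XOR → 01011001011 = 715
0x655 = 11001010101
→ AND → 01001000001 = 577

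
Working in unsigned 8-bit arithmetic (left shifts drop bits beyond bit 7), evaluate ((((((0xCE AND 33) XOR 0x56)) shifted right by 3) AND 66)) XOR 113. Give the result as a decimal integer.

0xCE = 11001110
33 = 00100001
→ AND → 00000000 = 0
0x56 = 01010110
→ XOR → 01010110 = 86
→ shifted right by 3 → 00001010 = 10
66 = 01000010
→ AND → 00000010 = 2
113 = 01110001
→ XOR → 01110011 = 115

115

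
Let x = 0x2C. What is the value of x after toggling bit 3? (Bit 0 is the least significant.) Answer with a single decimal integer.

x = 00101100
bit 3 is currently 1; toggle it via x ^ (1 << 3) = x ^ 8
→ 00100100 = 36

36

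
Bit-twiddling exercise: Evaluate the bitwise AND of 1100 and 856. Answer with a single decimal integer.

72

1100 = 10001001100
856 = 01101011000
AND → 00001001000 = 72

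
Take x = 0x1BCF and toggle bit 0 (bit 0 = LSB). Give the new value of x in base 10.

x = 1101111001111
bit 0 is currently 1; toggle it via x ^ (1 << 0) = x ^ 1
→ 1101111001110 = 7118

7118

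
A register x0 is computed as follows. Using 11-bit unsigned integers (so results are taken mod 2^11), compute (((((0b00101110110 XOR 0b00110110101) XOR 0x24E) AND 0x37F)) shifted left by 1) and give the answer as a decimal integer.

0b00101110110 = 00101110110
0b00110110101 = 00110110101
→ XOR → 00011000011 = 195
0x24E = 01001001110
→ XOR → 01010001101 = 653
0x37F = 01101111111
→ AND → 01000001101 = 525
→ shifted left by 1 (mod 2^11) → 10000011010 = 1050

1050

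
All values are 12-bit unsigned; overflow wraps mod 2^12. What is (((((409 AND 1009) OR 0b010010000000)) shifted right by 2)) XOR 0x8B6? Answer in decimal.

409 = 000110011001
1009 = 001111110001
→ AND → 000110010001 = 401
0b010010000000 = 010010000000
→ OR → 010110010001 = 1425
→ shifted right by 2 → 000101100100 = 356
0x8B6 = 100010110110
→ XOR → 100111010010 = 2514

2514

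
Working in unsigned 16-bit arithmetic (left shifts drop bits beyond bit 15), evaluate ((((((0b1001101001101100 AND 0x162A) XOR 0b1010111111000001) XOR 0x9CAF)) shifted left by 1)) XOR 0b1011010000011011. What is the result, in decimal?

63127

0b1001101001101100 = 1001101001101100
0x162A = 0001011000101010
→ AND → 0001001000101000 = 4648
0b1010111111000001 = 1010111111000001
→ XOR → 1011110111101001 = 48617
0x9CAF = 1001110010101111
→ XOR → 0010000101000110 = 8518
→ shifted left by 1 (mod 2^16) → 0100001010001100 = 17036
0b1011010000011011 = 1011010000011011
→ XOR → 1111011010010111 = 63127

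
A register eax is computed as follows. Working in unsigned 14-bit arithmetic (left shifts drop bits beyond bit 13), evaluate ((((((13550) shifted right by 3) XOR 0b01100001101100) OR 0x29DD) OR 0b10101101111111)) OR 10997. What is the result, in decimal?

13550 = 11010011101110
→ shifted right by 3 → 00011010011101 = 1693
0b01100001101100 = 01100001101100
→ XOR → 01111011110001 = 7921
0x29DD = 10100111011101
→ OR → 11111111111101 = 16381
0b10101101111111 = 10101101111111
→ OR → 11111111111111 = 16383
10997 = 10101011110101
→ OR → 11111111111111 = 16383

16383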